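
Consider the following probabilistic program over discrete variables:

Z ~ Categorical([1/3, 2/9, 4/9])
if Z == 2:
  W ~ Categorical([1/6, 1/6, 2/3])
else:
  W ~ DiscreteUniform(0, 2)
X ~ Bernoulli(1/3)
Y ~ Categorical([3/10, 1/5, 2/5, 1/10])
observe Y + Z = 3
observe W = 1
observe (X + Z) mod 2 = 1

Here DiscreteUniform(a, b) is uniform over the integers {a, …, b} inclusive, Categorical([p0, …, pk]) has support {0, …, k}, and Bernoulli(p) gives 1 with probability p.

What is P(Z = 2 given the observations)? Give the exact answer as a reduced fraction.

P(Z = 2 | obs) = 4/23

Enumerate traces; 3 have nonzero weight after conditioning:
  (Z=0, W=1, X=1, Y=3) weight 1/270
  (Z=1, W=1, X=0, Y=2) weight 8/405
  (Z=2, W=1, X=1, Y=1) weight 2/405
Group by Z:
  weight(Z=0) = 1/270
  weight(Z=1) = 8/405
  weight(Z=2) = 2/405
Total weight = 1/270 + 8/405 + 2/405 = 23/810
P(Z=0 | obs) = 1/270 / 23/810 = 3/23
P(Z=1 | obs) = 8/405 / 23/810 = 16/23
P(Z=2 | obs) = 2/405 / 23/810 = 4/23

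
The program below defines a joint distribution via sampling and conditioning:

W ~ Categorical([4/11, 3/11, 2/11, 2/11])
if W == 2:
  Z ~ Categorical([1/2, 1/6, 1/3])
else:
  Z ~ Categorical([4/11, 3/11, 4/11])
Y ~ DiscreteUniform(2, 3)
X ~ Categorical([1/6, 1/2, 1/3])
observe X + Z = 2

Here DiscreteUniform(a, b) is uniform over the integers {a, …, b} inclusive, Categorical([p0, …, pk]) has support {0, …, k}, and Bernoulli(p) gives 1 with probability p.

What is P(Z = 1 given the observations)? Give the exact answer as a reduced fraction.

P(Z = 1 | obs) = 69/172

Enumerate traces; 24 have nonzero weight after conditioning:
  (W=0, Z=0, Y=2, X=2) weight 8/363
  (W=0, Z=0, Y=3, X=2) weight 8/363
  (W=0, Z=1, Y=2, X=1) weight 3/121
  (W=0, Z=1, Y=3, X=1) weight 3/121
  (W=0, Z=2, Y=2, X=0) weight 4/363
  (W=0, Z=2, Y=3, X=0) weight 4/363
  (W=1, Z=0, Y=2, X=2) weight 2/121
  (W=1, Z=0, Y=3, X=2) weight 2/121
  … 16 more
Group by Z:
  weight(Z=0) = 47/363
  weight(Z=1) = 46/363
  weight(Z=2) = 65/1089
Total weight = 47/363 + 46/363 + 65/1089 = 344/1089
P(Z=0 | obs) = 47/363 / 344/1089 = 141/344
P(Z=1 | obs) = 46/363 / 344/1089 = 69/172
P(Z=2 | obs) = 65/1089 / 344/1089 = 65/344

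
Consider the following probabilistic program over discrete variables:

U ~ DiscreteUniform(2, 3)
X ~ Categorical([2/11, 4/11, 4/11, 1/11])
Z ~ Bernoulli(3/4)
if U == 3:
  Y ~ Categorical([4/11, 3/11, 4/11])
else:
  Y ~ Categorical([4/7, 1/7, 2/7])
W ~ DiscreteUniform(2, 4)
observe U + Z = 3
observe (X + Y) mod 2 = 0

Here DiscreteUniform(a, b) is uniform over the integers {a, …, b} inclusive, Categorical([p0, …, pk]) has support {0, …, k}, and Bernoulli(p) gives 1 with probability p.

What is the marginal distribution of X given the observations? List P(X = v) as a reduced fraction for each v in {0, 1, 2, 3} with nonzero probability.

P(X=0) = 254/897, P(X=1) = 36/299, P(X=2) = 508/897, P(X=3) = 9/299

Enumerate traces; 36 have nonzero weight after conditioning:
  (U=2, X=0, Z=1, Y=0, W=2) weight 1/77
  (U=2, X=0, Z=1, Y=0, W=3) weight 1/77
  (U=2, X=0, Z=1, Y=0, W=4) weight 1/77
  (U=2, X=0, Z=1, Y=2, W=2) weight 1/154
  (U=2, X=0, Z=1, Y=2, W=3) weight 1/154
  (U=2, X=0, Z=1, Y=2, W=4) weight 1/154
  (U=2, X=1, Z=1, Y=1, W=2) weight 1/154
  (U=2, X=1, Z=1, Y=1, W=3) weight 1/154
  (U=2, X=2, Z=1, Y=0, W=2) weight 2/77
  (U=2, X=3, Z=1, Y=1, W=2) weight 1/616
  … 26 more
Group by X:
  weight(X=0) = 127/1694
  weight(X=1) = 27/847
  weight(X=2) = 127/847
  weight(X=3) = 27/3388
Total weight = 127/1694 + 27/847 + 127/847 + 27/3388 = 897/3388
P(X=0 | obs) = 127/1694 / 897/3388 = 254/897
P(X=1 | obs) = 27/847 / 897/3388 = 36/299
P(X=2 | obs) = 127/847 / 897/3388 = 508/897
P(X=3 | obs) = 27/3388 / 897/3388 = 9/299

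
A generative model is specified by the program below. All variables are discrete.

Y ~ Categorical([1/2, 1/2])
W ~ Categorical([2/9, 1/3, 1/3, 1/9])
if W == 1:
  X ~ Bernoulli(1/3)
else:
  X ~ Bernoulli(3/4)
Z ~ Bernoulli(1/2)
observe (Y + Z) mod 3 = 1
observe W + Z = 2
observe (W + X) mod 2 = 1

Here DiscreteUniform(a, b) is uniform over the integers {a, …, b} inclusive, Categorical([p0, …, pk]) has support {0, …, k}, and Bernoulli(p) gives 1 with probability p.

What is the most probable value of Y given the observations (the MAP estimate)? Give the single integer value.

Enumerate traces; 2 have nonzero weight after conditioning:
  (Y=0, W=1, X=0, Z=1) weight 1/18
  (Y=1, W=2, X=1, Z=0) weight 1/16
Group by Y:
  weight(Y=0) = 1/18
  weight(Y=1) = 1/16
Total weight = 1/18 + 1/16 = 17/144
P(Y=0 | obs) = 1/18 / 17/144 = 8/17
P(Y=1 | obs) = 1/16 / 17/144 = 9/17
argmax = 1

argmax_v P(Y = v | obs) = 1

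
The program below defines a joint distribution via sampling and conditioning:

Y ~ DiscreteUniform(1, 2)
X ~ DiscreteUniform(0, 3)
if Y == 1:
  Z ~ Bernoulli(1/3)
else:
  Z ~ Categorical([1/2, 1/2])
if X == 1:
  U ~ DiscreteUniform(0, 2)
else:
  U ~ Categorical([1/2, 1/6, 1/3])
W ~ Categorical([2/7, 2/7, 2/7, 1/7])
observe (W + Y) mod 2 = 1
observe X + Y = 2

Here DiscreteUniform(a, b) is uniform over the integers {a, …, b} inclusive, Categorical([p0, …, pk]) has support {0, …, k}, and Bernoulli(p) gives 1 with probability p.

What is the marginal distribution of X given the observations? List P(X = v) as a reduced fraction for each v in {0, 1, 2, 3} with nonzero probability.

Enumerate traces; 24 have nonzero weight after conditioning:
  (Y=1, X=1, Z=0, U=0, W=0) weight 1/126
  (Y=1, X=1, Z=0, U=0, W=2) weight 1/126
  (Y=1, X=1, Z=0, U=1, W=0) weight 1/126
  (Y=1, X=1, Z=0, U=1, W=2) weight 1/126
  (Y=1, X=1, Z=0, U=2, W=0) weight 1/126
  (Y=1, X=1, Z=0, U=2, W=2) weight 1/126
  (Y=1, X=1, Z=1, U=0, W=0) weight 1/252
  (Y=1, X=1, Z=1, U=0, W=2) weight 1/252
  (Y=2, X=0, Z=0, U=0, W=1) weight 1/112
  … 15 more
Group by X:
  weight(X=0) = 3/56
  weight(X=1) = 1/14
Total weight = 3/56 + 1/14 = 1/8
P(X=0 | obs) = 3/56 / 1/8 = 3/7
P(X=1 | obs) = 1/14 / 1/8 = 4/7

P(X=0) = 3/7, P(X=1) = 4/7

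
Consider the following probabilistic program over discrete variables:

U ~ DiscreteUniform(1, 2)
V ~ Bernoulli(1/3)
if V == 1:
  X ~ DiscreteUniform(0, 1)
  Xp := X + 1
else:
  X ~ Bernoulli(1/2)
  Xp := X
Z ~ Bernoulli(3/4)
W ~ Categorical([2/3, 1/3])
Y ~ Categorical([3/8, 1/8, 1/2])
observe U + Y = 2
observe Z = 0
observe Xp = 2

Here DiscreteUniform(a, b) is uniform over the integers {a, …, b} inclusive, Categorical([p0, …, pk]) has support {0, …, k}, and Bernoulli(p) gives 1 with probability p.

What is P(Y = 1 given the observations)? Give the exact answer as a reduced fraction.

Enumerate traces; 4 have nonzero weight after conditioning:
  (U=1, V=1, X=1, Z=0, W=0, Y=1) weight 1/576
  (U=1, V=1, X=1, Z=0, W=1, Y=1) weight 1/1152
  (U=2, V=1, X=1, Z=0, W=0, Y=0) weight 1/192
  (U=2, V=1, X=1, Z=0, W=1, Y=0) weight 1/384
Group by Y:
  weight(Y=0) = 1/128
  weight(Y=1) = 1/384
Total weight = 1/128 + 1/384 = 1/96
P(Y=0 | obs) = 1/128 / 1/96 = 3/4
P(Y=1 | obs) = 1/384 / 1/96 = 1/4

P(Y = 1 | obs) = 1/4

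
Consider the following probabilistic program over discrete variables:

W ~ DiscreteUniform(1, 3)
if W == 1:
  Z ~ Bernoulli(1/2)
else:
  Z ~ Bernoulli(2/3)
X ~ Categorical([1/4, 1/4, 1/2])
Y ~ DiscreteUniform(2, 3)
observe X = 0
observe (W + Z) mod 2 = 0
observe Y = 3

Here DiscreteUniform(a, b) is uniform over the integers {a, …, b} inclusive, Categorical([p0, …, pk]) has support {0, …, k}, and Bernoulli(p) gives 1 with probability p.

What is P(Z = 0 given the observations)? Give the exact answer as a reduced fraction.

Enumerate traces; 3 have nonzero weight after conditioning:
  (W=1, Z=1, X=0, Y=3) weight 1/48
  (W=2, Z=0, X=0, Y=3) weight 1/72
  (W=3, Z=1, X=0, Y=3) weight 1/36
Group by Z:
  weight(Z=0) = 1/72
  weight(Z=1) = 7/144
Total weight = 1/72 + 7/144 = 1/16
P(Z=0 | obs) = 1/72 / 1/16 = 2/9
P(Z=1 | obs) = 7/144 / 1/16 = 7/9

P(Z = 0 | obs) = 2/9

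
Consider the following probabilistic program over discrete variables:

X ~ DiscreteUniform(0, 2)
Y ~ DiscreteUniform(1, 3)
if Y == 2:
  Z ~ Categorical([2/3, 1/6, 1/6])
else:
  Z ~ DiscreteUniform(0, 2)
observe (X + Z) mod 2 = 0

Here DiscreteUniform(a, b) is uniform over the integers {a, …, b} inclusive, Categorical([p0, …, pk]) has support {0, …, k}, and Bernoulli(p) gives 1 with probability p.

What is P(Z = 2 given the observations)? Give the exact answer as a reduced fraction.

P(Z = 2 | obs) = 10/31

Enumerate traces; 15 have nonzero weight after conditioning:
  (X=0, Y=1, Z=0) weight 1/27
  (X=0, Y=1, Z=2) weight 1/27
  (X=0, Y=2, Z=0) weight 2/27
  (X=0, Y=2, Z=2) weight 1/54
  (X=0, Y=3, Z=0) weight 1/27
  (X=0, Y=3, Z=2) weight 1/27
  (X=1, Y=1, Z=1) weight 1/27
  (X=1, Y=2, Z=1) weight 1/54
  … 7 more
Group by Z:
  weight(Z=0) = 8/27
  weight(Z=1) = 5/54
  weight(Z=2) = 5/27
Total weight = 8/27 + 5/54 + 5/27 = 31/54
P(Z=0 | obs) = 8/27 / 31/54 = 16/31
P(Z=1 | obs) = 5/54 / 31/54 = 5/31
P(Z=2 | obs) = 5/27 / 31/54 = 10/31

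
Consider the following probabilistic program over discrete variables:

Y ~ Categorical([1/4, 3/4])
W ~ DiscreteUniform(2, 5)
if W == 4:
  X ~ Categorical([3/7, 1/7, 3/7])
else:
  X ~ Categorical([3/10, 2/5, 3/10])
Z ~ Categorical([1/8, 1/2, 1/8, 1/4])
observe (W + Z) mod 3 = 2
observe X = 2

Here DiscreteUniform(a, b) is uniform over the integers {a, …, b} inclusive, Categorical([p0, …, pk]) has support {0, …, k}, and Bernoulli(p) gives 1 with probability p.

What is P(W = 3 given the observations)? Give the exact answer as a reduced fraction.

Enumerate traces; 12 have nonzero weight after conditioning:
  (Y=0, W=2, X=2, Z=0) weight 3/1280
  (Y=0, W=2, X=2, Z=3) weight 3/640
  (Y=0, W=3, X=2, Z=2) weight 3/1280
  (Y=0, W=4, X=2, Z=1) weight 3/224
  (Y=0, W=5, X=2, Z=0) weight 3/1280
  (Y=0, W=5, X=2, Z=3) weight 3/640
  (Y=1, W=2, X=2, Z=0) weight 9/1280
  (Y=1, W=2, X=2, Z=3) weight 9/640
  … 4 more
Group by W:
  weight(W=2) = 9/320
  weight(W=3) = 3/320
  weight(W=4) = 3/56
  weight(W=5) = 9/320
Total weight = 9/320 + 3/320 + 3/56 + 9/320 = 267/2240
P(W=2 | obs) = 9/320 / 267/2240 = 21/89
P(W=3 | obs) = 3/320 / 267/2240 = 7/89
P(W=4 | obs) = 3/56 / 267/2240 = 40/89
P(W=5 | obs) = 9/320 / 267/2240 = 21/89

P(W = 3 | obs) = 7/89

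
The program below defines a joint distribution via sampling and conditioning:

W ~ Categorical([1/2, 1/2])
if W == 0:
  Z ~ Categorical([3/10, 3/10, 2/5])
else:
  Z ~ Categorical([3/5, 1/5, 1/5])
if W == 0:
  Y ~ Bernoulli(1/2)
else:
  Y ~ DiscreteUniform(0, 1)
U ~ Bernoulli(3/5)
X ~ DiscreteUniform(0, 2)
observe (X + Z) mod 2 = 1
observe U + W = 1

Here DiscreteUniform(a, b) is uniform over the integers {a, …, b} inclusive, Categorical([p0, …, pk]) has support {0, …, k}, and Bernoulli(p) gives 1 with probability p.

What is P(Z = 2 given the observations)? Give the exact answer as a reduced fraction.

P(Z = 2 | obs) = 16/63

Enumerate traces; 16 have nonzero weight after conditioning:
  (W=0, Z=0, Y=0, U=1, X=1) weight 3/200
  (W=0, Z=0, Y=1, U=1, X=1) weight 3/200
  (W=0, Z=1, Y=0, U=1, X=0) weight 3/200
  (W=0, Z=1, Y=0, U=1, X=2) weight 3/200
  (W=0, Z=1, Y=1, U=1, X=0) weight 3/200
  (W=0, Z=1, Y=1, U=1, X=2) weight 3/200
  (W=0, Z=2, Y=0, U=1, X=1) weight 1/50
  (W=0, Z=2, Y=1, U=1, X=1) weight 1/50
  … 8 more
Group by Z:
  weight(Z=0) = 7/100
  weight(Z=1) = 13/150
  weight(Z=2) = 4/75
Total weight = 7/100 + 13/150 + 4/75 = 21/100
P(Z=0 | obs) = 7/100 / 21/100 = 1/3
P(Z=1 | obs) = 13/150 / 21/100 = 26/63
P(Z=2 | obs) = 4/75 / 21/100 = 16/63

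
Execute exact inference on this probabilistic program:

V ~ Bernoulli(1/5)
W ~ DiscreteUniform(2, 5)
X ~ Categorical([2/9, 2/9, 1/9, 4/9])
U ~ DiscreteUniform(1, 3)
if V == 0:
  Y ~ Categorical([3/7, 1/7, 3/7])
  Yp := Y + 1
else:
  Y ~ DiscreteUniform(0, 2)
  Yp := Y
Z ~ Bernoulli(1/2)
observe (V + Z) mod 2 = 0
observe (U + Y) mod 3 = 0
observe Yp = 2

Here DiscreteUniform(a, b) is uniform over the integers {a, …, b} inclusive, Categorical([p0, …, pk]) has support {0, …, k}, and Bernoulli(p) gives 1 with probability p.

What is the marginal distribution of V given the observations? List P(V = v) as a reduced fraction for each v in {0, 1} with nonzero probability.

Enumerate traces; 32 have nonzero weight after conditioning:
  (V=0, W=2, X=0, U=2, Y=1, Z=0) weight 1/945
  (V=0, W=2, X=1, U=2, Y=1, Z=0) weight 1/945
  (V=0, W=2, X=2, U=2, Y=1, Z=0) weight 1/1890
  (V=0, W=2, X=3, U=2, Y=1, Z=0) weight 2/945
  (V=0, W=3, X=0, U=2, Y=1, Z=0) weight 1/945
  (V=0, W=3, X=1, U=2, Y=1, Z=0) weight 1/945
  (V=0, W=3, X=2, U=2, Y=1, Z=0) weight 1/1890
  (V=0, W=3, X=3, U=2, Y=1, Z=0) weight 2/945
  (V=1, W=2, X=0, U=1, Y=2, Z=1) weight 1/1620
  … 23 more
Group by V:
  weight(V=0) = 2/105
  weight(V=1) = 1/90
Total weight = 2/105 + 1/90 = 19/630
P(V=0 | obs) = 2/105 / 19/630 = 12/19
P(V=1 | obs) = 1/90 / 19/630 = 7/19

P(V=0) = 12/19, P(V=1) = 7/19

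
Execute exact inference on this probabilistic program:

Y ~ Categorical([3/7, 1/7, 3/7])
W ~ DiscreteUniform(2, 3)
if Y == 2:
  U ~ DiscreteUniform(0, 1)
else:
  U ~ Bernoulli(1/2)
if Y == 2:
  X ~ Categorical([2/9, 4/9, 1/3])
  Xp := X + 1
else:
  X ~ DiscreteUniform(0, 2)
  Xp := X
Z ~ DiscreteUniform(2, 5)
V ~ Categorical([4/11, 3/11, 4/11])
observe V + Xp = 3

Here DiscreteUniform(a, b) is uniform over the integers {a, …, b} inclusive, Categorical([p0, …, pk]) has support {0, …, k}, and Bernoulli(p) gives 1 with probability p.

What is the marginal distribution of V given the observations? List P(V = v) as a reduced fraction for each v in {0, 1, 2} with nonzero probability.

P(V=0) = 1/5, P(V=1) = 2/5, P(V=2) = 2/5

Enumerate traces; 112 have nonzero weight after conditioning:
  (Y=0, W=2, U=0, X=1, Z=2, V=2) weight 1/308
  (Y=0, W=2, U=0, X=1, Z=3, V=2) weight 1/308
  (Y=0, W=2, U=0, X=1, Z=4, V=2) weight 1/308
  (Y=0, W=2, U=0, X=1, Z=5, V=2) weight 1/308
  (Y=0, W=2, U=0, X=2, Z=2, V=1) weight 3/1232
  (Y=0, W=2, U=0, X=2, Z=3, V=1) weight 3/1232
  (Y=0, W=2, U=0, X=2, Z=4, V=1) weight 3/1232
  (Y=0, W=2, U=0, X=2, Z=5, V=1) weight 3/1232
  (Y=2, W=2, U=0, X=2, Z=2, V=0) weight 1/308
  … 103 more
Group by V:
  weight(V=0) = 4/77
  weight(V=1) = 8/77
  weight(V=2) = 8/77
Total weight = 4/77 + 8/77 + 8/77 = 20/77
P(V=0 | obs) = 4/77 / 20/77 = 1/5
P(V=1 | obs) = 8/77 / 20/77 = 2/5
P(V=2 | obs) = 8/77 / 20/77 = 2/5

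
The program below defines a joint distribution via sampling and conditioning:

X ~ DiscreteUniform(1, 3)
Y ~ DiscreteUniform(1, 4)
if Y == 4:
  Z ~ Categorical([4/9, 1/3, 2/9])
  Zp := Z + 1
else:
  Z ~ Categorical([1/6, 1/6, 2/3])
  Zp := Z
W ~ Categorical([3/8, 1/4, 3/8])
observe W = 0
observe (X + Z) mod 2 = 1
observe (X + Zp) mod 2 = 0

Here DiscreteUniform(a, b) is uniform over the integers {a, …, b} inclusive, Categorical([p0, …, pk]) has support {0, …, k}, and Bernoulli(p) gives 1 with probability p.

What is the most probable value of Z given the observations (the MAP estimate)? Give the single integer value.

Enumerate traces; 5 have nonzero weight after conditioning:
  (X=1, Y=4, Z=0, W=0) weight 1/72
  (X=1, Y=4, Z=2, W=0) weight 1/144
  (X=2, Y=4, Z=1, W=0) weight 1/96
  (X=3, Y=4, Z=0, W=0) weight 1/72
  (X=3, Y=4, Z=2, W=0) weight 1/144
Group by Z:
  weight(Z=0) = 1/36
  weight(Z=1) = 1/96
  weight(Z=2) = 1/72
Total weight = 1/36 + 1/96 + 1/72 = 5/96
P(Z=0 | obs) = 1/36 / 5/96 = 8/15
P(Z=1 | obs) = 1/96 / 5/96 = 1/5
P(Z=2 | obs) = 1/72 / 5/96 = 4/15
argmax = 0

argmax_v P(Z = v | obs) = 0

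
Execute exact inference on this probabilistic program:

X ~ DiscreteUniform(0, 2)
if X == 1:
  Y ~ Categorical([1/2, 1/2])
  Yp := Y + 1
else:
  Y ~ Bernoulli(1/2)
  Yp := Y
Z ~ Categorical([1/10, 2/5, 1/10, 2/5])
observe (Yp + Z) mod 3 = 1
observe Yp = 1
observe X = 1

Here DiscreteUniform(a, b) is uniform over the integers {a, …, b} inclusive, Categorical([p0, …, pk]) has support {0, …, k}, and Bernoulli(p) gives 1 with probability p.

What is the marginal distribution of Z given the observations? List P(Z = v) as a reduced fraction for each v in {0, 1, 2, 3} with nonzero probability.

Enumerate traces; 2 have nonzero weight after conditioning:
  (X=1, Y=0, Z=0) weight 1/60
  (X=1, Y=0, Z=3) weight 1/15
Group by Z:
  weight(Z=0) = 1/60
  weight(Z=3) = 1/15
Total weight = 1/60 + 1/15 = 1/12
P(Z=0 | obs) = 1/60 / 1/12 = 1/5
P(Z=3 | obs) = 1/15 / 1/12 = 4/5

P(Z=0) = 1/5, P(Z=3) = 4/5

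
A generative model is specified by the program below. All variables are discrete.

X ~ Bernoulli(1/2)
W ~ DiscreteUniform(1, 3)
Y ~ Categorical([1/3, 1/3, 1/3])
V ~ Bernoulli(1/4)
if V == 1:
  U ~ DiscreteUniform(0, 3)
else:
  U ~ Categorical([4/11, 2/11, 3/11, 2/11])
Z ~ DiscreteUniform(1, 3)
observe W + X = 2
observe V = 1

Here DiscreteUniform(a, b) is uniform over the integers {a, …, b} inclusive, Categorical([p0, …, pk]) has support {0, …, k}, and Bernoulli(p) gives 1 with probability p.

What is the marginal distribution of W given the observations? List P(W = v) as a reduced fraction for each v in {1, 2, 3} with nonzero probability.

Enumerate traces; 72 have nonzero weight after conditioning:
  (X=0, W=2, Y=0, V=1, U=0, Z=1) weight 1/864
  (X=0, W=2, Y=0, V=1, U=0, Z=2) weight 1/864
  (X=0, W=2, Y=0, V=1, U=0, Z=3) weight 1/864
  (X=0, W=2, Y=0, V=1, U=1, Z=1) weight 1/864
  (X=0, W=2, Y=0, V=1, U=1, Z=2) weight 1/864
  (X=0, W=2, Y=0, V=1, U=1, Z=3) weight 1/864
  (X=0, W=2, Y=0, V=1, U=2, Z=1) weight 1/864
  (X=0, W=2, Y=0, V=1, U=2, Z=2) weight 1/864
  (X=1, W=1, Y=0, V=1, U=0, Z=1) weight 1/864
  … 63 more
Group by W:
  weight(W=1) = 1/24
  weight(W=2) = 1/24
Total weight = 1/24 + 1/24 = 1/12
P(W=1 | obs) = 1/24 / 1/12 = 1/2
P(W=2 | obs) = 1/24 / 1/12 = 1/2

P(W=1) = 1/2, P(W=2) = 1/2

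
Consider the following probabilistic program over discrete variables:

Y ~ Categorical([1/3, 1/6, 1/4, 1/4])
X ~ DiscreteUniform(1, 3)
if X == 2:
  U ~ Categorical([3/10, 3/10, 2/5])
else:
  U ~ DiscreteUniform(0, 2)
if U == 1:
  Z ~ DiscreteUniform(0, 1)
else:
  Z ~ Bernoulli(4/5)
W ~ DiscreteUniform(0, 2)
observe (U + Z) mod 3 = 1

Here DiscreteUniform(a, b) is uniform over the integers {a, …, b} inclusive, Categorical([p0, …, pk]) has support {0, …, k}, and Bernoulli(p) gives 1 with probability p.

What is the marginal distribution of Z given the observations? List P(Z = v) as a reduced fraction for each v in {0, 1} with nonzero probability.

P(Z=0) = 5/13, P(Z=1) = 8/13

Enumerate traces; 72 have nonzero weight after conditioning:
  (Y=0, X=1, U=0, Z=1, W=0) weight 4/405
  (Y=0, X=1, U=0, Z=1, W=1) weight 4/405
  (Y=0, X=1, U=0, Z=1, W=2) weight 4/405
  (Y=0, X=1, U=1, Z=0, W=0) weight 1/162
  (Y=0, X=1, U=1, Z=0, W=1) weight 1/162
  (Y=0, X=1, U=1, Z=0, W=2) weight 1/162
  (Y=0, X=2, U=0, Z=1, W=0) weight 2/225
  (Y=0, X=2, U=0, Z=1, W=1) weight 2/225
  … 64 more
Group by Z:
  weight(Z=0) = 29/180
  weight(Z=1) = 58/225
Total weight = 29/180 + 58/225 = 377/900
P(Z=0 | obs) = 29/180 / 377/900 = 5/13
P(Z=1 | obs) = 58/225 / 377/900 = 8/13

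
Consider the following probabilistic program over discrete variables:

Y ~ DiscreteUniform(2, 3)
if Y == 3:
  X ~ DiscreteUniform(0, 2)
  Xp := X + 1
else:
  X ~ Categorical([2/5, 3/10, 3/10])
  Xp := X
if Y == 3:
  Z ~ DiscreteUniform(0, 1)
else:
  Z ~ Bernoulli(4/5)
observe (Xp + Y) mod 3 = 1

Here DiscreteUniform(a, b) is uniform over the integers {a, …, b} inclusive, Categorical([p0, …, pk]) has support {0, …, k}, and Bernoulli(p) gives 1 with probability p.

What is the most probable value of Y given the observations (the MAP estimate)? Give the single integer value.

Enumerate traces; 4 have nonzero weight after conditioning:
  (Y=2, X=2, Z=0) weight 3/100
  (Y=2, X=2, Z=1) weight 3/25
  (Y=3, X=0, Z=0) weight 1/12
  (Y=3, X=0, Z=1) weight 1/12
Group by Y:
  weight(Y=2) = 3/20
  weight(Y=3) = 1/6
Total weight = 3/20 + 1/6 = 19/60
P(Y=2 | obs) = 3/20 / 19/60 = 9/19
P(Y=3 | obs) = 1/6 / 19/60 = 10/19
argmax = 3

argmax_v P(Y = v | obs) = 3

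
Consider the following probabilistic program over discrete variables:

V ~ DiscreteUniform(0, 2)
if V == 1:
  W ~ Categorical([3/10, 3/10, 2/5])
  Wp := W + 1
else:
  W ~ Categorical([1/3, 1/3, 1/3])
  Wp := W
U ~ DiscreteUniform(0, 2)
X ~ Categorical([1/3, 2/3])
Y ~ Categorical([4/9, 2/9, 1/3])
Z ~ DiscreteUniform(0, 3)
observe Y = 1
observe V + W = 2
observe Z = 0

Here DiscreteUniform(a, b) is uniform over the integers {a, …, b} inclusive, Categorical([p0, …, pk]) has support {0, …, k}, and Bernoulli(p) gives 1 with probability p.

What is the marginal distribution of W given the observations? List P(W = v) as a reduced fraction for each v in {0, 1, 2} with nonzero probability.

P(W=0) = 10/29, P(W=1) = 9/29, P(W=2) = 10/29

Enumerate traces; 18 have nonzero weight after conditioning:
  (V=0, W=2, U=0, X=0, Y=1, Z=0) weight 1/1458
  (V=0, W=2, U=0, X=1, Y=1, Z=0) weight 1/729
  (V=0, W=2, U=1, X=0, Y=1, Z=0) weight 1/1458
  (V=0, W=2, U=1, X=1, Y=1, Z=0) weight 1/729
  (V=0, W=2, U=2, X=0, Y=1, Z=0) weight 1/1458
  (V=0, W=2, U=2, X=1, Y=1, Z=0) weight 1/729
  (V=1, W=1, U=0, X=0, Y=1, Z=0) weight 1/1620
  (V=1, W=1, U=0, X=1, Y=1, Z=0) weight 1/810
  (V=2, W=0, U=0, X=0, Y=1, Z=0) weight 1/1458
  … 9 more
Group by W:
  weight(W=0) = 1/162
  weight(W=1) = 1/180
  weight(W=2) = 1/162
Total weight = 1/162 + 1/180 + 1/162 = 29/1620
P(W=0 | obs) = 1/162 / 29/1620 = 10/29
P(W=1 | obs) = 1/180 / 29/1620 = 9/29
P(W=2 | obs) = 1/162 / 29/1620 = 10/29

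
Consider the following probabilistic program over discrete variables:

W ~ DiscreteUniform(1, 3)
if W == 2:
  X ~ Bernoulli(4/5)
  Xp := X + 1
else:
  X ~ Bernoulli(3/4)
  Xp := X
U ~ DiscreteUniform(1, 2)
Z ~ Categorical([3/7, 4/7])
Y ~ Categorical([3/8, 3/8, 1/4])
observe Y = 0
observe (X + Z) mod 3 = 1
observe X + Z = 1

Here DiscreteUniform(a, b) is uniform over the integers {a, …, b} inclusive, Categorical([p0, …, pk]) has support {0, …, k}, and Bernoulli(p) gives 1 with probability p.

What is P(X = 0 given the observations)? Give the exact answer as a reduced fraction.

Enumerate traces; 12 have nonzero weight after conditioning:
  (W=1, X=0, U=1, Z=1, Y=0) weight 1/112
  (W=1, X=0, U=2, Z=1, Y=0) weight 1/112
  (W=1, X=1, U=1, Z=0, Y=0) weight 9/448
  (W=1, X=1, U=2, Z=0, Y=0) weight 9/448
  (W=2, X=0, U=1, Z=1, Y=0) weight 1/140
  (W=2, X=0, U=2, Z=1, Y=0) weight 1/140
  (W=2, X=1, U=1, Z=0, Y=0) weight 3/140
  (W=2, X=1, U=2, Z=0, Y=0) weight 3/140
  … 4 more
Group by X:
  weight(X=0) = 1/20
  weight(X=1) = 69/560
Total weight = 1/20 + 69/560 = 97/560
P(X=0 | obs) = 1/20 / 97/560 = 28/97
P(X=1 | obs) = 69/560 / 97/560 = 69/97

P(X = 0 | obs) = 28/97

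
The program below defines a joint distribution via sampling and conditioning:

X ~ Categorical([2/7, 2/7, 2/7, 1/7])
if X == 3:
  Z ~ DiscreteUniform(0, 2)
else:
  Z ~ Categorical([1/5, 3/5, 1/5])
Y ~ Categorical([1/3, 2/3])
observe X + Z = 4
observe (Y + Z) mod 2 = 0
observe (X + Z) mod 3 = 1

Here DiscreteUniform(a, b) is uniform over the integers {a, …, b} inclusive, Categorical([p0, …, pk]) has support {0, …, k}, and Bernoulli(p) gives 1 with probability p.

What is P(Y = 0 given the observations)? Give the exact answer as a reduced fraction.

Enumerate traces; 2 have nonzero weight after conditioning:
  (X=2, Z=2, Y=0) weight 2/105
  (X=3, Z=1, Y=1) weight 2/63
Group by Y:
  weight(Y=0) = 2/105
  weight(Y=1) = 2/63
Total weight = 2/105 + 2/63 = 16/315
P(Y=0 | obs) = 2/105 / 16/315 = 3/8
P(Y=1 | obs) = 2/63 / 16/315 = 5/8

P(Y = 0 | obs) = 3/8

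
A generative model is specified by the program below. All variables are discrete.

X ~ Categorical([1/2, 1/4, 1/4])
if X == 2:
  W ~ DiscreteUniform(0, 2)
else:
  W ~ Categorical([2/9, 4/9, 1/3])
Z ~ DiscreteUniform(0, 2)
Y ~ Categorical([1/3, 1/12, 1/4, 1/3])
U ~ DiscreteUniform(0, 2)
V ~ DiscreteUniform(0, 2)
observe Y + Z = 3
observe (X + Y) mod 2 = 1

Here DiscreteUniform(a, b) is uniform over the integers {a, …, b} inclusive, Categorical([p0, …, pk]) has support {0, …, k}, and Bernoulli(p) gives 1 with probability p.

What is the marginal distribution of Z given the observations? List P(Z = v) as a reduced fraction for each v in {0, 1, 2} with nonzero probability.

P(Z=0) = 2/3, P(Z=1) = 1/6, P(Z=2) = 1/6

Enumerate traces; 135 have nonzero weight after conditioning:
  (X=0, W=0, Z=0, Y=3, U=0, V=0) weight 1/729
  (X=0, W=0, Z=0, Y=3, U=0, V=1) weight 1/729
  (X=0, W=0, Z=0, Y=3, U=0, V=2) weight 1/729
  (X=0, W=0, Z=0, Y=3, U=1, V=0) weight 1/729
  (X=0, W=0, Z=0, Y=3, U=1, V=1) weight 1/729
  (X=0, W=0, Z=0, Y=3, U=1, V=2) weight 1/729
  (X=0, W=0, Z=0, Y=3, U=2, V=0) weight 1/729
  (X=0, W=0, Z=0, Y=3, U=2, V=1) weight 1/729
  (X=0, W=0, Z=2, Y=1, U=0, V=0) weight 1/2916
  (X=1, W=0, Z=1, Y=2, U=0, V=0) weight 1/1944
  … 125 more
Group by Z:
  weight(Z=0) = 1/12
  weight(Z=1) = 1/48
  weight(Z=2) = 1/48
Total weight = 1/12 + 1/48 + 1/48 = 1/8
P(Z=0 | obs) = 1/12 / 1/8 = 2/3
P(Z=1 | obs) = 1/48 / 1/8 = 1/6
P(Z=2 | obs) = 1/48 / 1/8 = 1/6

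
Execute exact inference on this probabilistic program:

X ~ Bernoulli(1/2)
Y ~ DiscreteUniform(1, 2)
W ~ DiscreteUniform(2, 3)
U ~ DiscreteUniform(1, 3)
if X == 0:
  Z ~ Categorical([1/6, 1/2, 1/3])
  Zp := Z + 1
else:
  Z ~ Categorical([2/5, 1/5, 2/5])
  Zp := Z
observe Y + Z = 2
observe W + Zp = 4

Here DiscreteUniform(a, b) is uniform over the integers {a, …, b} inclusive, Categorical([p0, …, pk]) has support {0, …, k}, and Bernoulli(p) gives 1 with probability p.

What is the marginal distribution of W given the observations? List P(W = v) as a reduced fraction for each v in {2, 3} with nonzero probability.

P(W=2) = 15/26, P(W=3) = 11/26

Enumerate traces; 9 have nonzero weight after conditioning:
  (X=0, Y=1, W=2, U=1, Z=1) weight 1/48
  (X=0, Y=1, W=2, U=2, Z=1) weight 1/48
  (X=0, Y=1, W=2, U=3, Z=1) weight 1/48
  (X=0, Y=2, W=3, U=1, Z=0) weight 1/144
  (X=0, Y=2, W=3, U=2, Z=0) weight 1/144
  (X=0, Y=2, W=3, U=3, Z=0) weight 1/144
  (X=1, Y=1, W=3, U=1, Z=1) weight 1/120
  (X=1, Y=1, W=3, U=2, Z=1) weight 1/120
  … 1 more
Group by W:
  weight(W=2) = 1/16
  weight(W=3) = 11/240
Total weight = 1/16 + 11/240 = 13/120
P(W=2 | obs) = 1/16 / 13/120 = 15/26
P(W=3 | obs) = 11/240 / 13/120 = 11/26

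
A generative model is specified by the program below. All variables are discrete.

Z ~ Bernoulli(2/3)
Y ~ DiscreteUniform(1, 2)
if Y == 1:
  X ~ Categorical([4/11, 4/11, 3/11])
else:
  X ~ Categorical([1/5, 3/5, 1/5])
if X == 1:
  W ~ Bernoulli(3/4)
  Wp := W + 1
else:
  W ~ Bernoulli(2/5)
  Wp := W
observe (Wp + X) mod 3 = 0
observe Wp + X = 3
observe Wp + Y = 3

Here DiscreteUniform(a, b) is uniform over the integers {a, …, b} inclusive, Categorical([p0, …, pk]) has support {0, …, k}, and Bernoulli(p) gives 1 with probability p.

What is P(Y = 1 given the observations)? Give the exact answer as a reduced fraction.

P(Y = 1 | obs) = 75/97

Enumerate traces; 4 have nonzero weight after conditioning:
  (Z=0, Y=1, X=1, W=1) weight 1/22
  (Z=0, Y=2, X=2, W=1) weight 1/75
  (Z=1, Y=1, X=1, W=1) weight 1/11
  (Z=1, Y=2, X=2, W=1) weight 2/75
Group by Y:
  weight(Y=1) = 3/22
  weight(Y=2) = 1/25
Total weight = 3/22 + 1/25 = 97/550
P(Y=1 | obs) = 3/22 / 97/550 = 75/97
P(Y=2 | obs) = 1/25 / 97/550 = 22/97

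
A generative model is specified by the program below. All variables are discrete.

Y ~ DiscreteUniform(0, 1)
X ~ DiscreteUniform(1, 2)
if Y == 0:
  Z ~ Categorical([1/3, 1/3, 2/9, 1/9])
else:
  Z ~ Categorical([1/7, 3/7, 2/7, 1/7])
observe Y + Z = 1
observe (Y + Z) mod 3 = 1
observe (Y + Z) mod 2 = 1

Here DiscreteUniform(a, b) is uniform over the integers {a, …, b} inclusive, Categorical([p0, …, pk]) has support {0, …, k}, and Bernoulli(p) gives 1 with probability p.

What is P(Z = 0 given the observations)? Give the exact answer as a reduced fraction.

Enumerate traces; 4 have nonzero weight after conditioning:
  (Y=0, X=1, Z=1) weight 1/12
  (Y=0, X=2, Z=1) weight 1/12
  (Y=1, X=1, Z=0) weight 1/28
  (Y=1, X=2, Z=0) weight 1/28
Group by Z:
  weight(Z=0) = 1/14
  weight(Z=1) = 1/6
Total weight = 1/14 + 1/6 = 5/21
P(Z=0 | obs) = 1/14 / 5/21 = 3/10
P(Z=1 | obs) = 1/6 / 5/21 = 7/10

P(Z = 0 | obs) = 3/10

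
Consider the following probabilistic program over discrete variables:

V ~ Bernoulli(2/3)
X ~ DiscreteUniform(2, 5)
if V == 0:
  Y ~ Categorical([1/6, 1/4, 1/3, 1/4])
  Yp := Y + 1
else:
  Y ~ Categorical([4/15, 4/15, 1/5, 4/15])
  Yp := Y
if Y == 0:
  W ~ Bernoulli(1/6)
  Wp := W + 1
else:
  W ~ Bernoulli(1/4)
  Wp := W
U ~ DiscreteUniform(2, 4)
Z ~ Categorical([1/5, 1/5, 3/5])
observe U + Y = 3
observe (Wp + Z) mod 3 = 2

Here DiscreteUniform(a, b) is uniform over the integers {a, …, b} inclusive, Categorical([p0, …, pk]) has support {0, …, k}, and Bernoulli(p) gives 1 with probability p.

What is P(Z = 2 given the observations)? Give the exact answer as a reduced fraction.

P(Z = 2 | obs) = 423/638

Enumerate traces; 32 have nonzero weight after conditioning:
  (V=0, X=2, Y=0, W=0, U=3, Z=1) weight 1/1296
  (V=0, X=2, Y=0, W=1, U=3, Z=0) weight 1/6480
  (V=0, X=2, Y=1, W=0, U=2, Z=2) weight 1/320
  (V=0, X=2, Y=1, W=1, U=2, Z=1) weight 1/2880
  (V=0, X=3, Y=0, W=0, U=3, Z=1) weight 1/1296
  (V=0, X=3, Y=0, W=1, U=3, Z=0) weight 1/6480
  (V=0, X=3, Y=1, W=0, U=2, Z=2) weight 1/320
  (V=0, X=3, Y=1, W=1, U=2, Z=1) weight 1/2880
  … 24 more
Group by Z:
  weight(Z=0) = 7/2700
  weight(Z=1) = 187/10800
  weight(Z=2) = 47/1200
Total weight = 7/2700 + 187/10800 + 47/1200 = 319/5400
P(Z=0 | obs) = 7/2700 / 319/5400 = 14/319
P(Z=1 | obs) = 187/10800 / 319/5400 = 17/58
P(Z=2 | obs) = 47/1200 / 319/5400 = 423/638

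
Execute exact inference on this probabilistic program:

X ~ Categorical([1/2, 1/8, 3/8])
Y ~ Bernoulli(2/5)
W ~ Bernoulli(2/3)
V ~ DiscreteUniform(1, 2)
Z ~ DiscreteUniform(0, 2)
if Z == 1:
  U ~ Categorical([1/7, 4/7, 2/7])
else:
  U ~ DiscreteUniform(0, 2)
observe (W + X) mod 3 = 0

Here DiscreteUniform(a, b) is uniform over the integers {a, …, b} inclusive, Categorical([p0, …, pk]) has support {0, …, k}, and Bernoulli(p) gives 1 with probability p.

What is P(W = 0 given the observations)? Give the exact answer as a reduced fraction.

Enumerate traces; 72 have nonzero weight after conditioning:
  (X=0, Y=0, W=0, V=1, Z=0, U=0) weight 1/180
  (X=0, Y=0, W=0, V=1, Z=0, U=1) weight 1/180
  (X=0, Y=0, W=0, V=1, Z=0, U=2) weight 1/180
  (X=0, Y=0, W=0, V=1, Z=1, U=0) weight 1/420
  (X=0, Y=0, W=0, V=1, Z=1, U=1) weight 1/105
  (X=0, Y=0, W=0, V=1, Z=1, U=2) weight 1/210
  (X=0, Y=0, W=0, V=1, Z=2, U=0) weight 1/180
  (X=0, Y=0, W=0, V=1, Z=2, U=1) weight 1/180
  (X=2, Y=0, W=1, V=1, Z=0, U=0) weight 1/120
  … 63 more
Group by W:
  weight(W=0) = 1/6
  weight(W=1) = 1/4
Total weight = 1/6 + 1/4 = 5/12
P(W=0 | obs) = 1/6 / 5/12 = 2/5
P(W=1 | obs) = 1/4 / 5/12 = 3/5

P(W = 0 | obs) = 2/5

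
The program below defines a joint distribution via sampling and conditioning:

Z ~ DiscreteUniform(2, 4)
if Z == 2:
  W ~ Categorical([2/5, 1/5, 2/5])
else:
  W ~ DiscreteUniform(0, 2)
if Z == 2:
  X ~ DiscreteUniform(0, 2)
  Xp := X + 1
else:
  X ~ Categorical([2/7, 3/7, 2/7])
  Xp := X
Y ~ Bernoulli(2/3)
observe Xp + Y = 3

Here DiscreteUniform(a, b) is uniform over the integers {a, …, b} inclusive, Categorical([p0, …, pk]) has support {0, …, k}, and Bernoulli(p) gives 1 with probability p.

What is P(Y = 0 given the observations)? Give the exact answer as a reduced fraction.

P(Y = 0 | obs) = 7/45

Enumerate traces; 12 have nonzero weight after conditioning:
  (Z=2, W=0, X=1, Y=1) weight 4/135
  (Z=2, W=0, X=2, Y=0) weight 2/135
  (Z=2, W=1, X=1, Y=1) weight 2/135
  (Z=2, W=1, X=2, Y=0) weight 1/135
  (Z=2, W=2, X=1, Y=1) weight 4/135
  (Z=2, W=2, X=2, Y=0) weight 2/135
  (Z=3, W=0, X=2, Y=1) weight 4/189
  (Z=3, W=1, X=2, Y=1) weight 4/189
  … 4 more
Group by Y:
  weight(Y=0) = 1/27
  weight(Y=1) = 38/189
Total weight = 1/27 + 38/189 = 5/21
P(Y=0 | obs) = 1/27 / 5/21 = 7/45
P(Y=1 | obs) = 38/189 / 5/21 = 38/45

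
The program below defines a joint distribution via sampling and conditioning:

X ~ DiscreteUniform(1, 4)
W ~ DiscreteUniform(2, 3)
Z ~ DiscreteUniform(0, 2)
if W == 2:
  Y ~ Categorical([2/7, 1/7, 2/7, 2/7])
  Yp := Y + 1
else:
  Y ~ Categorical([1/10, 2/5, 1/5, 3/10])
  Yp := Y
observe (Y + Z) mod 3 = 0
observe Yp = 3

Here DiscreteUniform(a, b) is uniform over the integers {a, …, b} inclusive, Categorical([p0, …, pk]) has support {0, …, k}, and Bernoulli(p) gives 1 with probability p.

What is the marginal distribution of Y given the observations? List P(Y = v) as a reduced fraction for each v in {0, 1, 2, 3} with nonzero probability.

Enumerate traces; 8 have nonzero weight after conditioning:
  (X=1, W=2, Z=1, Y=2) weight 1/84
  (X=1, W=3, Z=0, Y=3) weight 1/80
  (X=2, W=2, Z=1, Y=2) weight 1/84
  (X=2, W=3, Z=0, Y=3) weight 1/80
  (X=3, W=2, Z=1, Y=2) weight 1/84
  (X=3, W=3, Z=0, Y=3) weight 1/80
  (X=4, W=2, Z=1, Y=2) weight 1/84
  (X=4, W=3, Z=0, Y=3) weight 1/80
Group by Y:
  weight(Y=2) = 1/21
  weight(Y=3) = 1/20
Total weight = 1/21 + 1/20 = 41/420
P(Y=2 | obs) = 1/21 / 41/420 = 20/41
P(Y=3 | obs) = 1/20 / 41/420 = 21/41

P(Y=2) = 20/41, P(Y=3) = 21/41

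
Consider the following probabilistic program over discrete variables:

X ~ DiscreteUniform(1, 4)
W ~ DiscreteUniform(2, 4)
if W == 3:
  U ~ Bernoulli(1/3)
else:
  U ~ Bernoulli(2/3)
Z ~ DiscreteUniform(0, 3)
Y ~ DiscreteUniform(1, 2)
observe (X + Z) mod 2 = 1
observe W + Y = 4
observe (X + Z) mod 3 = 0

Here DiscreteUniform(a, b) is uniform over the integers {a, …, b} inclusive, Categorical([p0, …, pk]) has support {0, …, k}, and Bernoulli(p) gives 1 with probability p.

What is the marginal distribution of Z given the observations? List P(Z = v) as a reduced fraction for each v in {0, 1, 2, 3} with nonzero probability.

P(Z=0) = 1/3, P(Z=1) = 1/3, P(Z=2) = 1/3

Enumerate traces; 12 have nonzero weight after conditioning:
  (X=1, W=2, U=0, Z=2, Y=2) weight 1/288
  (X=1, W=2, U=1, Z=2, Y=2) weight 1/144
  (X=1, W=3, U=0, Z=2, Y=1) weight 1/144
  (X=1, W=3, U=1, Z=2, Y=1) weight 1/288
  (X=2, W=2, U=0, Z=1, Y=2) weight 1/288
  (X=2, W=2, U=1, Z=1, Y=2) weight 1/144
  (X=2, W=3, U=0, Z=1, Y=1) weight 1/144
  (X=2, W=3, U=1, Z=1, Y=1) weight 1/288
  (X=3, W=2, U=0, Z=0, Y=2) weight 1/288
  … 3 more
Group by Z:
  weight(Z=0) = 1/48
  weight(Z=1) = 1/48
  weight(Z=2) = 1/48
Total weight = 1/48 + 1/48 + 1/48 = 1/16
P(Z=0 | obs) = 1/48 / 1/16 = 1/3
P(Z=1 | obs) = 1/48 / 1/16 = 1/3
P(Z=2 | obs) = 1/48 / 1/16 = 1/3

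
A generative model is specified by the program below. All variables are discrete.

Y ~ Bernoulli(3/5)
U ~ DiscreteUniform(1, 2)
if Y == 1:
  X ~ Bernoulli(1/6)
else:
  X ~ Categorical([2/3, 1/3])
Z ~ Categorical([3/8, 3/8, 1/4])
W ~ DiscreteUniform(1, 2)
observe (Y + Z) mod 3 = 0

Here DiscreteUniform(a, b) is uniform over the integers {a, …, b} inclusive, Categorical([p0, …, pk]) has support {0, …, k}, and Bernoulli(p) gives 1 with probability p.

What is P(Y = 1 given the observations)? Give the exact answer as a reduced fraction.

Enumerate traces; 16 have nonzero weight after conditioning:
  (Y=0, U=1, X=0, Z=0, W=1) weight 1/40
  (Y=0, U=1, X=0, Z=0, W=2) weight 1/40
  (Y=0, U=1, X=1, Z=0, W=1) weight 1/80
  (Y=0, U=1, X=1, Z=0, W=2) weight 1/80
  (Y=0, U=2, X=0, Z=0, W=1) weight 1/40
  (Y=0, U=2, X=0, Z=0, W=2) weight 1/40
  (Y=0, U=2, X=1, Z=0, W=1) weight 1/80
  (Y=0, U=2, X=1, Z=0, W=2) weight 1/80
  (Y=1, U=1, X=0, Z=2, W=1) weight 1/32
  … 7 more
Group by Y:
  weight(Y=0) = 3/20
  weight(Y=1) = 3/20
Total weight = 3/20 + 3/20 = 3/10
P(Y=0 | obs) = 3/20 / 3/10 = 1/2
P(Y=1 | obs) = 3/20 / 3/10 = 1/2

P(Y = 1 | obs) = 1/2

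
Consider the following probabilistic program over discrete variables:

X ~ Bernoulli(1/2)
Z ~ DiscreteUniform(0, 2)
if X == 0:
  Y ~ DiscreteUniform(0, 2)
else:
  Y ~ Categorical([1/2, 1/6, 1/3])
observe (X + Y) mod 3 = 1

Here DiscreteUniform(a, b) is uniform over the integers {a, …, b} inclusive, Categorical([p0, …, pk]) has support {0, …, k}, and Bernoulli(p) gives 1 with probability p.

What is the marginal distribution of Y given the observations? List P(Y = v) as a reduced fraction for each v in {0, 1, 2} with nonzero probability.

P(Y=0) = 3/5, P(Y=1) = 2/5

Enumerate traces; 6 have nonzero weight after conditioning:
  (X=0, Z=0, Y=1) weight 1/18
  (X=0, Z=1, Y=1) weight 1/18
  (X=0, Z=2, Y=1) weight 1/18
  (X=1, Z=0, Y=0) weight 1/12
  (X=1, Z=1, Y=0) weight 1/12
  (X=1, Z=2, Y=0) weight 1/12
Group by Y:
  weight(Y=0) = 1/4
  weight(Y=1) = 1/6
Total weight = 1/4 + 1/6 = 5/12
P(Y=0 | obs) = 1/4 / 5/12 = 3/5
P(Y=1 | obs) = 1/6 / 5/12 = 2/5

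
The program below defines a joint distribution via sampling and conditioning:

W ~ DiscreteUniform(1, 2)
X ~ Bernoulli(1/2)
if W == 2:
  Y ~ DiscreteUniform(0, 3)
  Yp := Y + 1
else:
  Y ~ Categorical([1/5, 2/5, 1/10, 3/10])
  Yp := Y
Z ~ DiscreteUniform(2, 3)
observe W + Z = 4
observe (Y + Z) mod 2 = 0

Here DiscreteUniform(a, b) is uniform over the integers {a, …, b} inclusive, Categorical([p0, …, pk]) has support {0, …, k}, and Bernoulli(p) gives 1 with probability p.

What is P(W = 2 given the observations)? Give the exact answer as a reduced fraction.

P(W = 2 | obs) = 5/12

Enumerate traces; 8 have nonzero weight after conditioning:
  (W=1, X=0, Y=1, Z=3) weight 1/20
  (W=1, X=0, Y=3, Z=3) weight 3/80
  (W=1, X=1, Y=1, Z=3) weight 1/20
  (W=1, X=1, Y=3, Z=3) weight 3/80
  (W=2, X=0, Y=0, Z=2) weight 1/32
  (W=2, X=0, Y=2, Z=2) weight 1/32
  (W=2, X=1, Y=0, Z=2) weight 1/32
  (W=2, X=1, Y=2, Z=2) weight 1/32
Group by W:
  weight(W=1) = 7/40
  weight(W=2) = 1/8
Total weight = 7/40 + 1/8 = 3/10
P(W=1 | obs) = 7/40 / 3/10 = 7/12
P(W=2 | obs) = 1/8 / 3/10 = 5/12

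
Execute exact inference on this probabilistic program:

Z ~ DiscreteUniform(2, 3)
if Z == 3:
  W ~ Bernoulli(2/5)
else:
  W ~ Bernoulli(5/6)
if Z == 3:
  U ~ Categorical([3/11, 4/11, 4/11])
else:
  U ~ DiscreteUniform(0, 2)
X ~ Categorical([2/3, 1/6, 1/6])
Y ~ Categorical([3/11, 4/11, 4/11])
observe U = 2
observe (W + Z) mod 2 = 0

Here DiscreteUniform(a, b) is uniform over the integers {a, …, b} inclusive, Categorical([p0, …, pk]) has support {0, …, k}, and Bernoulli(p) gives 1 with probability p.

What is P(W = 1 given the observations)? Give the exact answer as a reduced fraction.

Enumerate traces; 18 have nonzero weight after conditioning:
  (Z=2, W=0, U=2, X=0, Y=0) weight 1/198
  (Z=2, W=0, U=2, X=0, Y=1) weight 2/297
  (Z=2, W=0, U=2, X=0, Y=2) weight 2/297
  (Z=2, W=0, U=2, X=1, Y=0) weight 1/792
  (Z=2, W=0, U=2, X=1, Y=1) weight 1/594
  (Z=2, W=0, U=2, X=1, Y=2) weight 1/594
  (Z=2, W=0, U=2, X=2, Y=0) weight 1/792
  (Z=2, W=0, U=2, X=2, Y=1) weight 1/594
  (Z=3, W=1, U=2, X=0, Y=0) weight 8/605
  … 9 more
Group by W:
  weight(W=0) = 1/36
  weight(W=1) = 4/55
Total weight = 1/36 + 4/55 = 199/1980
P(W=0 | obs) = 1/36 / 199/1980 = 55/199
P(W=1 | obs) = 4/55 / 199/1980 = 144/199

P(W = 1 | obs) = 144/199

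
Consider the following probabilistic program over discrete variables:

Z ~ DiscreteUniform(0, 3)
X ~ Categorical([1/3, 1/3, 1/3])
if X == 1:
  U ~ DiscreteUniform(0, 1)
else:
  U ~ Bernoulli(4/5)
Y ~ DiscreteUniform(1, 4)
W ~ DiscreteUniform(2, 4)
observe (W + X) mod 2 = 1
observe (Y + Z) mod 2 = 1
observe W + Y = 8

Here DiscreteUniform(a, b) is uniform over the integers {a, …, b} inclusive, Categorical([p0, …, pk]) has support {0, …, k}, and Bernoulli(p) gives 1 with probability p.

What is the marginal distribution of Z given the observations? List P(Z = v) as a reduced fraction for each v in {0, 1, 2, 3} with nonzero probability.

Enumerate traces; 4 have nonzero weight after conditioning:
  (Z=1, X=1, U=0, Y=4, W=4) weight 1/288
  (Z=1, X=1, U=1, Y=4, W=4) weight 1/288
  (Z=3, X=1, U=0, Y=4, W=4) weight 1/288
  (Z=3, X=1, U=1, Y=4, W=4) weight 1/288
Group by Z:
  weight(Z=1) = 1/144
  weight(Z=3) = 1/144
Total weight = 1/144 + 1/144 = 1/72
P(Z=1 | obs) = 1/144 / 1/72 = 1/2
P(Z=3 | obs) = 1/144 / 1/72 = 1/2

P(Z=1) = 1/2, P(Z=3) = 1/2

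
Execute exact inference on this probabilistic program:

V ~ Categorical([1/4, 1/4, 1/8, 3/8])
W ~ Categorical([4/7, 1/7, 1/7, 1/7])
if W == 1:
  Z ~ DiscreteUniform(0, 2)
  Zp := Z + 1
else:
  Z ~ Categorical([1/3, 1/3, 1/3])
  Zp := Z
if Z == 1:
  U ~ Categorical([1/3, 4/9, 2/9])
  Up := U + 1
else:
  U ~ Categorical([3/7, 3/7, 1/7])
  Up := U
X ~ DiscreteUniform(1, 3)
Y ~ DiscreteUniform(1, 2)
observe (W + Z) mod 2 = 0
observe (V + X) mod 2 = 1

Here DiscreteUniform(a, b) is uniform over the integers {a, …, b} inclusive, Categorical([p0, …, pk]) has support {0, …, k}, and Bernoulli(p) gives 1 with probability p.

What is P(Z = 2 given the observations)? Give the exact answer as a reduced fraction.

Enumerate traces; 216 have nonzero weight after conditioning:
  (V=0, W=0, Z=0, U=0, X=1, Y=1) weight 1/294
  (V=0, W=0, Z=0, U=0, X=1, Y=2) weight 1/294
  (V=0, W=0, Z=0, U=0, X=3, Y=1) weight 1/294
  (V=0, W=0, Z=0, U=0, X=3, Y=2) weight 1/294
  (V=0, W=0, Z=0, U=1, X=1, Y=1) weight 1/294
  (V=0, W=0, Z=0, U=1, X=1, Y=2) weight 1/294
  (V=0, W=0, Z=0, U=1, X=3, Y=1) weight 1/294
  (V=0, W=0, Z=0, U=1, X=3, Y=2) weight 1/294
  (V=0, W=0, Z=2, U=0, X=1, Y=1) weight 1/294
  (V=0, W=1, Z=1, U=0, X=1, Y=1) weight 1/1512
  … 206 more
Group by Z:
  weight(Z=0) = 55/504
  weight(Z=1) = 11/252
  weight(Z=2) = 55/504
Total weight = 55/504 + 11/252 + 55/504 = 11/42
P(Z=0 | obs) = 55/504 / 11/42 = 5/12
P(Z=1 | obs) = 11/252 / 11/42 = 1/6
P(Z=2 | obs) = 55/504 / 11/42 = 5/12

P(Z = 2 | obs) = 5/12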